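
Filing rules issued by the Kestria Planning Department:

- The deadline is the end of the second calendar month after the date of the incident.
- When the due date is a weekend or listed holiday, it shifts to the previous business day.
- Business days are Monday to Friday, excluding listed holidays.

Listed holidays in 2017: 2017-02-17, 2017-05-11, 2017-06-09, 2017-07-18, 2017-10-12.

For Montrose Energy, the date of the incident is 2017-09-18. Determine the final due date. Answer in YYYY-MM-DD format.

The second month after 2017-09-18 is November 2017, whose last day is 2017-11-30.
2017-11-30 (Thursday) is already a business day.
The final due date is 2017-11-30.

2017-11-30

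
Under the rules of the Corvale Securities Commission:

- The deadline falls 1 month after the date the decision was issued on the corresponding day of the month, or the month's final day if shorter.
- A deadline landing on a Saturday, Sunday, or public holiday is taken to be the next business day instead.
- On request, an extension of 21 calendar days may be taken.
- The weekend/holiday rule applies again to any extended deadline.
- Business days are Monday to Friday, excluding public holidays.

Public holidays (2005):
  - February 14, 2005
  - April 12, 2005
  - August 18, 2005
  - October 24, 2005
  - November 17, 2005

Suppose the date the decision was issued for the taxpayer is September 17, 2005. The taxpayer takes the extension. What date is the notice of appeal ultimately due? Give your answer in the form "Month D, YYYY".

November 7, 2005

Moving 1 month forward from September 17, 2005 on the corresponding day gives October 17, 2005.
Since October 17, 2005 is a Monday and not a holiday, the date is unchanged.
Add the 21 calendar-day extension to October 17, 2005: November 7, 2005.
November 7, 2005 (Monday) is already a business day.
Final deadline: November 7, 2005.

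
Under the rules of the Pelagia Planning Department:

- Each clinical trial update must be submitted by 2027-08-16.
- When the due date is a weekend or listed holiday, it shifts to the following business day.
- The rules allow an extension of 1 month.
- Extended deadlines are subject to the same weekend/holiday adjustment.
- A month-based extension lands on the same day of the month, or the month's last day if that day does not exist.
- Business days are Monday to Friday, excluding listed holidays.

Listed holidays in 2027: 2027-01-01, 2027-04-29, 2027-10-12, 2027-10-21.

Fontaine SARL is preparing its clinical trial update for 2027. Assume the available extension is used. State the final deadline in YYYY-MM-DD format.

Start from the fixed due date, 2027-08-16.
2027-08-16 (Monday) is already a business day.
Add 1 month to 2027-08-16: 2027-09-16.
2027-09-16 (Thursday) is already a business day.
Deadline: 2027-09-16.

2027-09-16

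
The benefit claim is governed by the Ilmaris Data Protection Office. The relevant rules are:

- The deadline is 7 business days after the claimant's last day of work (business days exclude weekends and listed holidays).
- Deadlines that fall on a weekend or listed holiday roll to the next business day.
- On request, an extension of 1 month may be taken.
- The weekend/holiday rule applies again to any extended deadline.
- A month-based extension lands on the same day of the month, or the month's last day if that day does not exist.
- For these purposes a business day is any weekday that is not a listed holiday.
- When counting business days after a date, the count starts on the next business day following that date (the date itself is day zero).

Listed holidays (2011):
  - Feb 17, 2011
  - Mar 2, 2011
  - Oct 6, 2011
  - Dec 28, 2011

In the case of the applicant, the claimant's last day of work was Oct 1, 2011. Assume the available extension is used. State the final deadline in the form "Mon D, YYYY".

Counting 7 business days after Oct 1, 2011 (skipping weekends and listed holidays) reaches Oct 12, 2011.
Oct 12, 2011 is a Wednesday and not a listed holiday, so it stands.
The 1 month extension carries Oct 12, 2011 to Nov 12, 2011.
Nov 12, 2011 is a Saturday; the next business day is Nov 14, 2011 (Monday).
The final due date is Nov 14, 2011.

Nov 14, 2011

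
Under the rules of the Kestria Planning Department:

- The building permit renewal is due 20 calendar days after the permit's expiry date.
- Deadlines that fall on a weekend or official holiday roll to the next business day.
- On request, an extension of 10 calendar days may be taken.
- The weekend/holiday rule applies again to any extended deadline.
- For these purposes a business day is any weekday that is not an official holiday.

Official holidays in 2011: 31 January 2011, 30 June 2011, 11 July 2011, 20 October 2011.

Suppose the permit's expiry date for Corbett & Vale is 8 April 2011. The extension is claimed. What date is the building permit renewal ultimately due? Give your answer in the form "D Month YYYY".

9 May 2011

Adding 20 calendar days to 8 April 2011 gives 28 April 2011.
Since 28 April 2011 is a Thursday and not a holiday, the date is unchanged.
With the 10-day extension, 28 April 2011 becomes 8 May 2011.
8 May 2011 falls on a Sunday. Rolling to the next business day gives 9 May 2011, a Monday.
The final due date is 9 May 2011.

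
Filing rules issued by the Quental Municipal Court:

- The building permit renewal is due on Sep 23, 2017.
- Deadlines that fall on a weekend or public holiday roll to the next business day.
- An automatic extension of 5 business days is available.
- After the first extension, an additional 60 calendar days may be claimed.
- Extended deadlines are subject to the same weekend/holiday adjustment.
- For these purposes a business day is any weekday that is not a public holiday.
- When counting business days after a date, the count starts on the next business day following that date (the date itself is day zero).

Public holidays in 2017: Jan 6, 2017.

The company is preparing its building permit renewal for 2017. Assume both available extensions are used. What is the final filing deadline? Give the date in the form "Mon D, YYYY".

Dec 1, 2017

The statutory due date is Sep 23, 2017.
Sep 23, 2017 is a Saturday, so it moves to the next business day, Sep 25, 2017 (Monday).
Applying the 5-business-day extension: 5 business days after Sep 25, 2017 is Oct 2, 2017.
Oct 2, 2017 (Monday) is already a business day.
Applying the 60-calendar-day extension: Oct 2, 2017 + 60 days = Dec 1, 2017.
Dec 1, 2017 falls on a Friday, which is a business day, so no adjustment is needed.
Final deadline: Dec 1, 2017.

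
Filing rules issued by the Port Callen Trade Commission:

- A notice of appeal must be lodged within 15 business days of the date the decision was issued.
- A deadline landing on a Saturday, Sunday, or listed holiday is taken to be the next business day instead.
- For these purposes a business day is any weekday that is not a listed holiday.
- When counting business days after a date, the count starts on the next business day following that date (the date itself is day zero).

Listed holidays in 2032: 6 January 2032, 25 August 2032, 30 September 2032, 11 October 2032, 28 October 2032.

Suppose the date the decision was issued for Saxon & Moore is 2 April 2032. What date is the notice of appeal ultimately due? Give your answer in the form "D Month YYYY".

Starting the day after 2 April 2032 and counting 15 business days lands on 23 April 2032.
23 April 2032 is a Friday and not a listed holiday, so it stands.
Deadline: 23 April 2032.

23 April 2032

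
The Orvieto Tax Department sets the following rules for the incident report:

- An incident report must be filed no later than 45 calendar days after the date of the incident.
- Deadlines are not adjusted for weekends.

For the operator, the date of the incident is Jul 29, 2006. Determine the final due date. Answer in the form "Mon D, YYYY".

Sep 12, 2006

45 calendar days after Jul 29, 2006 is Sep 12, 2006.
No adjustment is made for weekends or holidays, so Sep 12, 2006 stands.
So the filing is due Sep 12, 2006.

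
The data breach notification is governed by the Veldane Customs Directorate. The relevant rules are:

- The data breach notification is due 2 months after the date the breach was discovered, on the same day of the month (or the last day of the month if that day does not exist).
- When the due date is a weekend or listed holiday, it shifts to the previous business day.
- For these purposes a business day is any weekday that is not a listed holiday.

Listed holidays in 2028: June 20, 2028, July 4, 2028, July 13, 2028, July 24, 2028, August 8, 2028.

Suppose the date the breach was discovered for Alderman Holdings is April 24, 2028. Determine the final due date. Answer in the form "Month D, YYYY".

June 23, 2028

2 months after April 24, 2028, on the same day of the month, is June 24, 2028.
Because June 24, 2028 is a Saturday, the deadline becomes June 23, 2028 (Friday).
The final due date is June 23, 2028.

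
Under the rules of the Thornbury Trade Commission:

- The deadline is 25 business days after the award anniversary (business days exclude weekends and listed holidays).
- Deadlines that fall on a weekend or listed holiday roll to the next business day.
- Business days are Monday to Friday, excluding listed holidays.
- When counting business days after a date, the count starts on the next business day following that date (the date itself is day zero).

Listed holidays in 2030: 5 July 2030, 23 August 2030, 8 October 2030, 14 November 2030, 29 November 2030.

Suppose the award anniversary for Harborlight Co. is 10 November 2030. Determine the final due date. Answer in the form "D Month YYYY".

25 business days after 10 November 2030, excluding weekends and holidays, is 17 December 2030.
Since 17 December 2030 is a Tuesday and not a holiday, the date is unchanged.
Deadline: 17 December 2030.

17 December 2030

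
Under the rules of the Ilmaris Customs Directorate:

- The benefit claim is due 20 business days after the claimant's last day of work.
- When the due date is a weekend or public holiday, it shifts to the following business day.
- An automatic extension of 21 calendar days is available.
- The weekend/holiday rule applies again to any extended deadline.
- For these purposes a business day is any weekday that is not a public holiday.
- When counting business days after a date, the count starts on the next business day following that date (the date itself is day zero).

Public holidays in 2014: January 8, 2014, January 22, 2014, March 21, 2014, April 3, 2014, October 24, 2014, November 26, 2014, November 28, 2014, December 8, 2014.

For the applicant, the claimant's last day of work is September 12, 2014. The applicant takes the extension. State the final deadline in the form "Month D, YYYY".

October 31, 2014

20 business days after September 12, 2014, excluding weekends and holidays, is October 10, 2014.
October 10, 2014 (Friday) is already a business day.
Add the 21 calendar-day extension to October 10, 2014: October 31, 2014.
October 31, 2014 falls on a Friday, which is a business day, so no adjustment is needed.
Deadline: October 31, 2014.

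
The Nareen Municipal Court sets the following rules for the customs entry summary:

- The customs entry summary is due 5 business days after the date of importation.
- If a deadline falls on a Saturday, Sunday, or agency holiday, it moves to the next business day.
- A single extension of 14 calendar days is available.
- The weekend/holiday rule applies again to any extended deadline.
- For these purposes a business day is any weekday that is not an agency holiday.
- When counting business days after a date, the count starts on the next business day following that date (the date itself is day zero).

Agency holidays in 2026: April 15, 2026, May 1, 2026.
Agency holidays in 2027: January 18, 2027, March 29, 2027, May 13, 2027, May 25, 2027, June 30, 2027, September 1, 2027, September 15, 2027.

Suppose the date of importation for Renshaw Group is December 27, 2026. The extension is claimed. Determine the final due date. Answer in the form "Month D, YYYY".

January 15, 2027

Starting the day after December 27, 2026 and counting 5 business days lands on January 1, 2027.
January 1, 2027 falls on a Friday, which is a business day, so no adjustment is needed.
The 14-calendar-day extension moves the deadline from January 1, 2027 to January 15, 2027.
January 15, 2027 falls on a Friday, which is a business day, so no adjustment is needed.
Deadline: January 15, 2027.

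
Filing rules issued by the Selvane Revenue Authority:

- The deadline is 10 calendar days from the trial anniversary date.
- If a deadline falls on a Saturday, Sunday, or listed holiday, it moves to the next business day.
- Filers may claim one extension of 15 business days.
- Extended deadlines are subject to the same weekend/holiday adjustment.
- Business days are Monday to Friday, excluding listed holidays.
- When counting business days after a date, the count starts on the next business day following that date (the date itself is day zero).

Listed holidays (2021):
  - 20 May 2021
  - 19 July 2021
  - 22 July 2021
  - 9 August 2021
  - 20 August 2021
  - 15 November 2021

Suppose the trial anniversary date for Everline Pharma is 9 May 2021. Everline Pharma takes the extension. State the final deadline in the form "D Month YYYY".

Trigger date 9 May 2021 + 10 calendar days = 19 May 2021.
19 May 2021 is a Wednesday and not a listed holiday, so it stands.
The 15-business-day extension runs from 19 May 2021 to 10 June 2021.
10 June 2021 (Thursday) is already a business day.
Final deadline: 10 June 2021.

10 June 2021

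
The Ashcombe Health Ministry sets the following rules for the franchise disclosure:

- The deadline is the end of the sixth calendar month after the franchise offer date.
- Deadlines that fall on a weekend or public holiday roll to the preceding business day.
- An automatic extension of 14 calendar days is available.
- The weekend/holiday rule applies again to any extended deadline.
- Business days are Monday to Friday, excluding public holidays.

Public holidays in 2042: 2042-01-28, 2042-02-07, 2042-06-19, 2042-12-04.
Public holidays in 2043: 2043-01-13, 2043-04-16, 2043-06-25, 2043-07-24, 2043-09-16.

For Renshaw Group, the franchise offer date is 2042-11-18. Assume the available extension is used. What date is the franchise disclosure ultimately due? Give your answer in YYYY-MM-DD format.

2043-06-12

6 months after 2042-11-18 falls in May 2043; the last day of that month is 2043-05-31.
2043-05-31 falls on a Sunday. Rolling to the preceding business day gives 2043-05-29, a Friday.
Applying the 14-calendar-day extension: 2043-05-29 + 14 days = 2043-06-12.
Since 2043-06-12 is a Friday and not a holiday, the date is unchanged.
Final deadline: 2043-06-12.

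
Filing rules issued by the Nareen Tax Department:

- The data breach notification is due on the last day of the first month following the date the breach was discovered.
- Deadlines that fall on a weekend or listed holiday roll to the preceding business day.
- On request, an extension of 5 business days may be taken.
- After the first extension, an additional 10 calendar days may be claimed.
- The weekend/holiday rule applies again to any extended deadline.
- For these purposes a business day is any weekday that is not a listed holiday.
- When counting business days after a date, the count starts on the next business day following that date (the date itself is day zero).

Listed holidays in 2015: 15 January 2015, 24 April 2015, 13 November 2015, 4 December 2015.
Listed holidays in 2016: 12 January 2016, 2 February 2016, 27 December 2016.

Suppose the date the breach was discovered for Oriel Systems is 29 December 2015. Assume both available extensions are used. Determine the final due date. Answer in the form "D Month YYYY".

18 February 2016

The first month after 29 December 2015 is January 2016, whose last day is 31 January 2016.
31 January 2016 is a Sunday, so it moves to the preceding business day, 29 January 2016 (Friday).
Applying the 5-business-day extension: 5 business days after 29 January 2016 is 8 February 2016.
8 February 2016 falls on a Monday, which is a business day, so no adjustment is needed.
The 10-calendar-day extension moves the deadline from 8 February 2016 to 18 February 2016.
18 February 2016 is a Thursday and not a listed holiday, so it stands.
Deadline: 18 February 2016.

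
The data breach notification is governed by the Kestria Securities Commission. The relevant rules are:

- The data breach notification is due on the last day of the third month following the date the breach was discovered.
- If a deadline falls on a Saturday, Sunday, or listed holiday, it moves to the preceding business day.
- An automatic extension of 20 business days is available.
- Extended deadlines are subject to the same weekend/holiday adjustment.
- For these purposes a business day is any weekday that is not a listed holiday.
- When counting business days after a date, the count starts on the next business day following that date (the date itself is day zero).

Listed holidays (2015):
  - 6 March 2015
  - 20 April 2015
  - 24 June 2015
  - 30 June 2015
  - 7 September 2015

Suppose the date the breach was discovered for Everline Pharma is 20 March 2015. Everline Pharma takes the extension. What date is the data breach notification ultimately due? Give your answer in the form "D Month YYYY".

28 July 2015

3 months after 20 March 2015 falls in June 2015; the last day of that month is 30 June 2015.
30 June 2015 is a listed holiday; the preceding business day is 29 June 2015 (Monday).
Counting 20 further business days from 29 June 2015 reaches 28 July 2015.
28 July 2015 is a Tuesday and not a listed holiday, so it stands.
Deadline: 28 July 2015.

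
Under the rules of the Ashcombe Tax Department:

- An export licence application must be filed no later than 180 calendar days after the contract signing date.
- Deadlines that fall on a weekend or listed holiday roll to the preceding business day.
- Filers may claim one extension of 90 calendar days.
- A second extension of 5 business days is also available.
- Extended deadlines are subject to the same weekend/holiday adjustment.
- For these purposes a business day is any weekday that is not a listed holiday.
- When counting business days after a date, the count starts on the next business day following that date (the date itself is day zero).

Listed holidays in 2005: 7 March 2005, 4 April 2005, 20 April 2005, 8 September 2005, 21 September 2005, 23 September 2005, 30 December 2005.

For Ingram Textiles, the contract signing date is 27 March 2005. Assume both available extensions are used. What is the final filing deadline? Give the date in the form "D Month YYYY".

28 December 2005

Trigger date 27 March 2005 + 180 calendar days = 23 September 2005.
23 September 2005 is a listed holiday; the preceding business day is 22 September 2005 (Thursday).
Add the 90 calendar-day extension to 22 September 2005: 21 December 2005.
Since 21 December 2005 is a Wednesday and not a holiday, the date is unchanged.
Counting 5 further business days from 21 December 2005 reaches 28 December 2005.
28 December 2005 (Wednesday) is already a business day.
Final deadline: 28 December 2005.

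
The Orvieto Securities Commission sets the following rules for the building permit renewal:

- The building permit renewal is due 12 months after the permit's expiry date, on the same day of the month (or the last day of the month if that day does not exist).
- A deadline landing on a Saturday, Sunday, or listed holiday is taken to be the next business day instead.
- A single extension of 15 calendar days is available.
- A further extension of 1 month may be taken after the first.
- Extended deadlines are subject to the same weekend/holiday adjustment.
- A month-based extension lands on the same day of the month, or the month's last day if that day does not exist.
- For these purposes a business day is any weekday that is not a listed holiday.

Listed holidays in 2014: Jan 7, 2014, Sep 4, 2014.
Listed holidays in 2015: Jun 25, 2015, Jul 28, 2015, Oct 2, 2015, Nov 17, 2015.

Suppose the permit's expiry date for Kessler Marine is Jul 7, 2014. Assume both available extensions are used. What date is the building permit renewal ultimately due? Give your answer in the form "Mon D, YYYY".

Aug 24, 2015

12 months from Jul 7, 2014 is Jul 7, 2015.
Jul 7, 2015 falls on a Tuesday, which is a business day, so no adjustment is needed.
Add the 15 calendar-day extension to Jul 7, 2015: Jul 22, 2015.
Jul 22, 2015 falls on a Wednesday, which is a business day, so no adjustment is needed.
Add 1 month to Jul 22, 2015: Aug 22, 2015.
Aug 22, 2015 is a Saturday, so it moves to the next business day, Aug 24, 2015 (Monday).
The final due date is Aug 24, 2015.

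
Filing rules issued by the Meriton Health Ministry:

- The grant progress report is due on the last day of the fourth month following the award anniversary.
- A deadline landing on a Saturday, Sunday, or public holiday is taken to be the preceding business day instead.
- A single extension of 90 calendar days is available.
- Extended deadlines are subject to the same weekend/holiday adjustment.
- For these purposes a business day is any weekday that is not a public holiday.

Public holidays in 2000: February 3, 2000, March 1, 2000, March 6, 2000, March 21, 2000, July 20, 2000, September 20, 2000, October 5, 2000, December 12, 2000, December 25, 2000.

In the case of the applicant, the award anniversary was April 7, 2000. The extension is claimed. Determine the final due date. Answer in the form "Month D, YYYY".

4 months after April 7, 2000 falls in August 2000; the last day of that month is August 31, 2000.
Since August 31, 2000 is a Thursday and not a holiday, the date is unchanged.
Applying the 90-calendar-day extension: August 31, 2000 + 90 days = November 29, 2000.
November 29, 2000 (Wednesday) is already a business day.
The final due date is November 29, 2000.

November 29, 2000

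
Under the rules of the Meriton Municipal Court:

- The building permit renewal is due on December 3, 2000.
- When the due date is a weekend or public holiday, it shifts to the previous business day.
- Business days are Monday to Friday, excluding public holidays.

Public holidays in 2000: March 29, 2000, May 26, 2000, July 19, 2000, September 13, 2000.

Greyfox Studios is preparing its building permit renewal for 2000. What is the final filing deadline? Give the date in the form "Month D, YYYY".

The stated deadline is December 3, 2000.
Because December 3, 2000 is a Sunday, the deadline becomes December 1, 2000 (Friday).
Deadline: December 1, 2000.

December 1, 2000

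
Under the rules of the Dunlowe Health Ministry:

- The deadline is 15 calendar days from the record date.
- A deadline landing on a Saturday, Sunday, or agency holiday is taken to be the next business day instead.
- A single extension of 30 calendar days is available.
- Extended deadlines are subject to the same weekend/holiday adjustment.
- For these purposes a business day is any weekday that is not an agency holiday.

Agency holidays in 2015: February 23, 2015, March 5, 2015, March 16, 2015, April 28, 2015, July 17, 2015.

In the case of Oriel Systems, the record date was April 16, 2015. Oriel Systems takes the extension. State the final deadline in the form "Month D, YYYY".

June 1, 2015

Trigger date April 16, 2015 + 15 calendar days = May 1, 2015.
May 1, 2015 (Friday) is already a business day.
With the 30-day extension, May 1, 2015 becomes May 31, 2015.
Because May 31, 2015 is a Sunday, the deadline becomes June 1, 2015 (Monday).
The final due date is June 1, 2015.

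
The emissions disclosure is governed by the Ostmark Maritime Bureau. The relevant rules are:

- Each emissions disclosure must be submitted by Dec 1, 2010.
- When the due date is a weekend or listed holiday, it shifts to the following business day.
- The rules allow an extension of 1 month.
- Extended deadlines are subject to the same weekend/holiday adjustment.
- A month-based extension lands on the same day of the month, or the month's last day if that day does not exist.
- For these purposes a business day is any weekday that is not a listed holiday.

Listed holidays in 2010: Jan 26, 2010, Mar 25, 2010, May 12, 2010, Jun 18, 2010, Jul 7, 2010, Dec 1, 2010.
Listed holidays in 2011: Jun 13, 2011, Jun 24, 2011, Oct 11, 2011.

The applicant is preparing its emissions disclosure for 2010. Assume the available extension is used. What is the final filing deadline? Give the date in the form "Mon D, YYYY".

The stated deadline is Dec 1, 2010.
Because Dec 1, 2010 is a listed holiday, the deadline becomes Dec 2, 2010 (Thursday).
Applying the 1 month extension: 1 month after Dec 2, 2010 is Jan 2, 2011.
Because Jan 2, 2011 is a Sunday, the deadline becomes Jan 3, 2011 (Monday).
Deadline: Jan 3, 2011.

Jan 3, 2011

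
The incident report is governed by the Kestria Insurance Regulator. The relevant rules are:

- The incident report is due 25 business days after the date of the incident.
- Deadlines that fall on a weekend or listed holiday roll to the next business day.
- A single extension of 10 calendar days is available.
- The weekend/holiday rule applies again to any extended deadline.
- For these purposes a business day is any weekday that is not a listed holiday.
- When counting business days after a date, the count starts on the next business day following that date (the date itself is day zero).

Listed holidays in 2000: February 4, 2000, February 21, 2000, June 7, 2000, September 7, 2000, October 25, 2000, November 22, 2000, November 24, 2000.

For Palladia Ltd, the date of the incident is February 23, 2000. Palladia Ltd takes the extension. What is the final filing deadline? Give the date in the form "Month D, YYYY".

April 10, 2000

25 business days after February 23, 2000, excluding weekends and holidays, is March 29, 2000.
March 29, 2000 (Wednesday) is already a business day.
The 10-calendar-day extension moves the deadline from March 29, 2000 to April 8, 2000.
April 8, 2000 falls on a Saturday. Rolling to the next business day gives April 10, 2000, a Monday.
Deadline: April 10, 2000.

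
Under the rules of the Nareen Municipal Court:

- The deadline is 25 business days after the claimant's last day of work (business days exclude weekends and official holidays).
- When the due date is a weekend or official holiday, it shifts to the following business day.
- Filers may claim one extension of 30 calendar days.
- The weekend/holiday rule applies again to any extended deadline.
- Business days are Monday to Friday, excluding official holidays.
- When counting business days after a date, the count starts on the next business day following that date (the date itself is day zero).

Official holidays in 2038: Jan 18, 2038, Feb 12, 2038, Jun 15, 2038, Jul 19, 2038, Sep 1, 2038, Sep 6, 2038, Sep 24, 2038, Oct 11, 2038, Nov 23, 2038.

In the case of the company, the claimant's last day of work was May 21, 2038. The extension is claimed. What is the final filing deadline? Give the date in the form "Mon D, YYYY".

Starting the day after May 21, 2038 and counting 25 business days lands on Jun 28, 2038.
Jun 28, 2038 is a Monday and not a listed holiday, so it stands.
Applying the 30-calendar-day extension: Jun 28, 2038 + 30 days = Jul 28, 2038.
Jul 28, 2038 falls on a Wednesday, which is a business day, so no adjustment is needed.
Final deadline: Jul 28, 2038.

Jul 28, 2038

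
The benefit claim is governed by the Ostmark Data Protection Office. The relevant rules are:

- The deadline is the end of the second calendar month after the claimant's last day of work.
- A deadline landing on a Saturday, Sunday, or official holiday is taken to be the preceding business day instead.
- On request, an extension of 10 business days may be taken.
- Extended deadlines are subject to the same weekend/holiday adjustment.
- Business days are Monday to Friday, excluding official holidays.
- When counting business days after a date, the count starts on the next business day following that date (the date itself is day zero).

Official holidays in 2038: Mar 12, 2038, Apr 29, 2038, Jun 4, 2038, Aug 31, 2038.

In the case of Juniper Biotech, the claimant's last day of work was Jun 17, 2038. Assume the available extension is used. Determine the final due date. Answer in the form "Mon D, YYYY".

Sep 14, 2038

2 months after Jun 17, 2038 falls in August 2038; the last day of that month is Aug 31, 2038.
Aug 31, 2038 is a listed holiday, so it moves to the preceding business day, Aug 30, 2038 (Monday).
The 10-business-day extension runs from Aug 30, 2038 to Sep 14, 2038.
Sep 14, 2038 is a Tuesday and not a listed holiday, so it stands.
Final deadline: Sep 14, 2038.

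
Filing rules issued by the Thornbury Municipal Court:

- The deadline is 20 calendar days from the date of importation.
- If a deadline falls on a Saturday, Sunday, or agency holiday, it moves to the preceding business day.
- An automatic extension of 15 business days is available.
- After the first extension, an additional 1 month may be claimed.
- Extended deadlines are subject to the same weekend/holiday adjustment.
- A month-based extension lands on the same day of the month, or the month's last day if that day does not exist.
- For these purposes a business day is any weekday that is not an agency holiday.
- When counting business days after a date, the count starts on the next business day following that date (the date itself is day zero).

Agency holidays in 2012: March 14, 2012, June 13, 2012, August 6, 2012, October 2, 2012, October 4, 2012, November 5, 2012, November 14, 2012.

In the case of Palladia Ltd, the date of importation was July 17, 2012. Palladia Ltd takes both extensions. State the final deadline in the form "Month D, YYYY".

Adding 20 calendar days to July 17, 2012 gives August 6, 2012.
August 6, 2012 is a listed holiday, so it moves to the preceding business day, August 3, 2012 (Friday).
Applying the 15-business-day extension: 15 business days after August 3, 2012 is August 27, 2012.
August 27, 2012 falls on a Monday, which is a business day, so no adjustment is needed.
The 1 month extension carries August 27, 2012 to September 27, 2012.
September 27, 2012 (Thursday) is already a business day.
So the filing is due September 27, 2012.

September 27, 2012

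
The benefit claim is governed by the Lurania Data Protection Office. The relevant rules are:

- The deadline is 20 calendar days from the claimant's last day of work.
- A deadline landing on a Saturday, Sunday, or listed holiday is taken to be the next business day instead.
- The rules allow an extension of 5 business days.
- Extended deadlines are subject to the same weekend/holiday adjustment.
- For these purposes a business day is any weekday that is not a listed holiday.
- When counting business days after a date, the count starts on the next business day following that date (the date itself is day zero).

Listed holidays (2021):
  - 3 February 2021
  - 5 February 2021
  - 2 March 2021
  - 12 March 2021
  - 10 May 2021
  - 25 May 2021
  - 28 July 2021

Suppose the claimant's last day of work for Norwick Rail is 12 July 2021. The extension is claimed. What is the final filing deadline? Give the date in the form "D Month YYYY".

From 12 July 2021, 20 calendar days later is 1 August 2021.
1 August 2021 is a Sunday, so it moves to the next business day, 2 August 2021 (Monday).
Applying the 5-business-day extension: 5 business days after 2 August 2021 is 9 August 2021.
9 August 2021 is a Monday and not a listed holiday, so it stands.
Final deadline: 9 August 2021.

9 August 2021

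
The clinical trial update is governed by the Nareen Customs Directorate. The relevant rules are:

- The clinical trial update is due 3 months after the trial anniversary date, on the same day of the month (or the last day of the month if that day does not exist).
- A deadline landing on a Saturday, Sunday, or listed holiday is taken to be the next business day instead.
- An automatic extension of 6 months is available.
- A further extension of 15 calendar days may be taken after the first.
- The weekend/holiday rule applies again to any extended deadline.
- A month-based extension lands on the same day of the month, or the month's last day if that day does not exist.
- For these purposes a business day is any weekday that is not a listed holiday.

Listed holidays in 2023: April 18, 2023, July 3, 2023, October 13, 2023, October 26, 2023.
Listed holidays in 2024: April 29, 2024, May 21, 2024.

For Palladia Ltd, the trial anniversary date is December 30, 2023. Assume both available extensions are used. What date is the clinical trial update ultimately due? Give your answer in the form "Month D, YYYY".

October 16, 2024

3 months after December 30, 2023, on the same day of the month, is March 30, 2024.
March 30, 2024 is a Saturday, so it moves to the next business day, April 1, 2024 (Monday).
Add 6 months to April 1, 2024: October 1, 2024.
Since October 1, 2024 is a Tuesday and not a holiday, the date is unchanged.
Applying the 15-calendar-day extension: October 1, 2024 + 15 days = October 16, 2024.
October 16, 2024 (Wednesday) is already a business day.
The final due date is October 16, 2024.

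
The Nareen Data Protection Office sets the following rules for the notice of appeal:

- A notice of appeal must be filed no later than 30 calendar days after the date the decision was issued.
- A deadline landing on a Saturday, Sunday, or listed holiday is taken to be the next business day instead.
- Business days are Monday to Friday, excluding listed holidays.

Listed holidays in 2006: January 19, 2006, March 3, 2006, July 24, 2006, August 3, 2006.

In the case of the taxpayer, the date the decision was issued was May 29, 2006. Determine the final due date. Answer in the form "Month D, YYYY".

June 28, 2006

Adding 30 calendar days to May 29, 2006 gives June 28, 2006.
June 28, 2006 is a Wednesday and not a listed holiday, so it stands.
Deadline: June 28, 2006.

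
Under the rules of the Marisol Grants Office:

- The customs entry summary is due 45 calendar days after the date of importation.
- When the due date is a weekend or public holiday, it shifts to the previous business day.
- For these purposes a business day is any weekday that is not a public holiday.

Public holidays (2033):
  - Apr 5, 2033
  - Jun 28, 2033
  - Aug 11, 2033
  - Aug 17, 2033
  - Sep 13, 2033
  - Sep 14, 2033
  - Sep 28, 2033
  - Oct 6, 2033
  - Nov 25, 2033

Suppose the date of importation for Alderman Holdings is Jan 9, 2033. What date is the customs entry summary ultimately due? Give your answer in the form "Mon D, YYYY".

Feb 23, 2033

45 calendar days after Jan 9, 2033 is Feb 23, 2033.
Feb 23, 2033 falls on a Wednesday, which is a business day, so no adjustment is needed.
So the filing is due Feb 23, 2033.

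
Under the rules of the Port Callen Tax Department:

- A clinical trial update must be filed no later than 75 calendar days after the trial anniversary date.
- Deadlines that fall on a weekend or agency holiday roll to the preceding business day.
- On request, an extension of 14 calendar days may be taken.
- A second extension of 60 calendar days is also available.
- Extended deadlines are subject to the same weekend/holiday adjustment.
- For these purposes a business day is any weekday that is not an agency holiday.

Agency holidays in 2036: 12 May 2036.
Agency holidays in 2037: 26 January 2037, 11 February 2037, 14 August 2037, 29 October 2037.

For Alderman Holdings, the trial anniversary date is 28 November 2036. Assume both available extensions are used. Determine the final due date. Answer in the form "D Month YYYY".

75 calendar days after 28 November 2036 is 11 February 2037.
Because 11 February 2037 is a listed holiday, the deadline becomes 10 February 2037 (Tuesday).
The 14-calendar-day extension moves the deadline from 10 February 2037 to 24 February 2037.
Since 24 February 2037 is a Tuesday and not a holiday, the date is unchanged.
With the 60-day extension, 24 February 2037 becomes 25 April 2037.
Because 25 April 2037 is a Saturday, the deadline becomes 24 April 2037 (Friday).
So the filing is due 24 April 2037.

24 April 2037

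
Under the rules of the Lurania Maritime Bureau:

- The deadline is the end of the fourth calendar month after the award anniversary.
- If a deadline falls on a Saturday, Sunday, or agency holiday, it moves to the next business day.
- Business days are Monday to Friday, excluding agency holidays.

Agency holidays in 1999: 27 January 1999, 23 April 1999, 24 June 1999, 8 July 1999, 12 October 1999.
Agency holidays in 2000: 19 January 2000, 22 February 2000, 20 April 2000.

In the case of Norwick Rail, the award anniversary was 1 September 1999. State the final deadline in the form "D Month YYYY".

31 January 2000

4 months after 1 September 1999 is January 2000; that month ends on 31 January 2000.
31 January 2000 falls on a Monday, which is a business day, so no adjustment is needed.
The final due date is 31 January 2000.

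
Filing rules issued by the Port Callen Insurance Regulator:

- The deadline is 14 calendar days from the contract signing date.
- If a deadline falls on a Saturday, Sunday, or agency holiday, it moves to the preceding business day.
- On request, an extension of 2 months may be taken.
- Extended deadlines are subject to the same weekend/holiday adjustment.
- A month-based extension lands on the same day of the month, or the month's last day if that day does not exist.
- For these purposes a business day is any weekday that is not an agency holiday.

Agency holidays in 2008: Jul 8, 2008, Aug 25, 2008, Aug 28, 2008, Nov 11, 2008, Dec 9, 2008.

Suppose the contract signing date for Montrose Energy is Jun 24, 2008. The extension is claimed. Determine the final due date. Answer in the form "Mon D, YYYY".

Sep 5, 2008

Adding 14 calendar days to Jun 24, 2008 gives Jul 8, 2008.
Jul 8, 2008 falls on a listed holiday. Rolling to the preceding business day gives Jul 7, 2008, a Monday.
The 2 months extension carries Jul 7, 2008 to Sep 7, 2008.
Because Sep 7, 2008 is a Sunday, the deadline becomes Sep 5, 2008 (Friday).
Deadline: Sep 5, 2008.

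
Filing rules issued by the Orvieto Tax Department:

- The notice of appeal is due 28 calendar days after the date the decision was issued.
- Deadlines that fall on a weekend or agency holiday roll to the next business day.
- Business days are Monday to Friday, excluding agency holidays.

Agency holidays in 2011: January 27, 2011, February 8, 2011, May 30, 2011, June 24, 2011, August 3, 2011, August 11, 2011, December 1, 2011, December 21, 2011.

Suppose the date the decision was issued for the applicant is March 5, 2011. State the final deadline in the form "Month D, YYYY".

Trigger date March 5, 2011 + 28 calendar days = April 2, 2011.
Because April 2, 2011 is a Saturday, the deadline becomes April 4, 2011 (Monday).
Deadline: April 4, 2011.

April 4, 2011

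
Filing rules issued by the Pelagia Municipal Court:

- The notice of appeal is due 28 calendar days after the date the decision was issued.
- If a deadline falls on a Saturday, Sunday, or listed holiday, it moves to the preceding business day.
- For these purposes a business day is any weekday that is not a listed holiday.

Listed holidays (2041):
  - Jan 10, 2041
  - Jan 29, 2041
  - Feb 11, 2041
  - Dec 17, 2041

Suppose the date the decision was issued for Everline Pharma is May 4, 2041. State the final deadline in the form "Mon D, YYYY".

28 calendar days after May 4, 2041 is Jun 1, 2041.
Jun 1, 2041 falls on a Saturday. Rolling to the preceding business day gives May 31, 2041, a Friday.
Final deadline: May 31, 2041.

May 31, 2041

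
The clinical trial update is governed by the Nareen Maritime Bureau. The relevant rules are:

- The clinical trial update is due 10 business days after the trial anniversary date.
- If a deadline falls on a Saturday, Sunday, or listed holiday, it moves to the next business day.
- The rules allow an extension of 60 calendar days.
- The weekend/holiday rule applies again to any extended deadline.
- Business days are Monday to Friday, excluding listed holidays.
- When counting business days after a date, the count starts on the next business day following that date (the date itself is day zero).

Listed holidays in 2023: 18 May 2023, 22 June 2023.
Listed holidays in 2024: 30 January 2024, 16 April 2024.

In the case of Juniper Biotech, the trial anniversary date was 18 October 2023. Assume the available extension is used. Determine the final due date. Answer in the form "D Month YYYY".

10 business days after 18 October 2023, excluding weekends and holidays, is 1 November 2023.
Since 1 November 2023 is a Wednesday and not a holiday, the date is unchanged.
With the 60-day extension, 1 November 2023 becomes 31 December 2023.
31 December 2023 is a Sunday, so it moves to the next business day, 1 January 2024 (Monday).
Deadline: 1 January 2024.

1 January 2024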